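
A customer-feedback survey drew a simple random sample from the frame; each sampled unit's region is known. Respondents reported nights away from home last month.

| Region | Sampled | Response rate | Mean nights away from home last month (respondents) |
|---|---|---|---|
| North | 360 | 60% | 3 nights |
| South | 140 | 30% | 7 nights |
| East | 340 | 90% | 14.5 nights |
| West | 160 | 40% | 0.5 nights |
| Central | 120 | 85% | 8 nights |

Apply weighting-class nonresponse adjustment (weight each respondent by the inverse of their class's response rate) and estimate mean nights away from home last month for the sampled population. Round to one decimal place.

7.2

Each respondent's weight = sampled/responded in their class; summing within a class gives n_sampled, so:
  North: 360 × 3 = 1080
  South: 140 × 7 = 980
  East: 340 × 14.5 = 4930
  West: 160 × 0.5 = 80
  Central: 120 × 8 = 960
Adjusted estimate = 8030 / 1,120 = 7.16964 → 7.2.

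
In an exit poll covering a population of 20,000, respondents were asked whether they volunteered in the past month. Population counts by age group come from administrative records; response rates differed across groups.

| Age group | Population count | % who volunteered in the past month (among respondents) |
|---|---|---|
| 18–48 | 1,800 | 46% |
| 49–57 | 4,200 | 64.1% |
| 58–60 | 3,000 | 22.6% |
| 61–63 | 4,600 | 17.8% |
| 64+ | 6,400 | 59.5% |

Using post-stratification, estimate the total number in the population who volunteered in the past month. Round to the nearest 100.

Each cell contributes its population count × the respondent rate:
  18–48: 1,800 × 46% = 828
  49–57: 4,200 × 64.1% = 2692.2
  58–60: 3,000 × 22.6% = 678
  61–63: 4,600 × 17.8% = 818.8
  64+: 6,400 × 59.5% = 3808
Estimated total = 8825 → 8,800.

8,800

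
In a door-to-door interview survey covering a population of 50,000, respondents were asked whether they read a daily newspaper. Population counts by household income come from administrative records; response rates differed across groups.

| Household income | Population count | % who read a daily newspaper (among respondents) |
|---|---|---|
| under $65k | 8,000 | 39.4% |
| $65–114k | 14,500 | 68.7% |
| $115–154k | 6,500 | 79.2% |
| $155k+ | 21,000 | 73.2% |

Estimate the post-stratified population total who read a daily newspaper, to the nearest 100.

33,600

Apply each group's respondent rate to its population count:
  under $65k: 8,000 × 39.4% = 3152
  $65–114k: 14,500 × 68.7% = 9961.5
  $115–154k: 6,500 × 79.2% = 5148
  $155k+: 21,000 × 73.2% = 15,372
Estimated total = 33633.5 → 33,600.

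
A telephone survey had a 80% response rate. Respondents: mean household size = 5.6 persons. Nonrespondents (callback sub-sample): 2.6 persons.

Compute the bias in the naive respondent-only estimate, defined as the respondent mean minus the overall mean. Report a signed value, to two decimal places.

+0.60

Nonresponse fraction = 1 − 0.8 = 0.2.
Bias = (nonresponse fraction) × (respondent mean − nonrespondent mean)
     = 0.2 × (5.6 − 2.6) = 0.2 × 3 = 0.6.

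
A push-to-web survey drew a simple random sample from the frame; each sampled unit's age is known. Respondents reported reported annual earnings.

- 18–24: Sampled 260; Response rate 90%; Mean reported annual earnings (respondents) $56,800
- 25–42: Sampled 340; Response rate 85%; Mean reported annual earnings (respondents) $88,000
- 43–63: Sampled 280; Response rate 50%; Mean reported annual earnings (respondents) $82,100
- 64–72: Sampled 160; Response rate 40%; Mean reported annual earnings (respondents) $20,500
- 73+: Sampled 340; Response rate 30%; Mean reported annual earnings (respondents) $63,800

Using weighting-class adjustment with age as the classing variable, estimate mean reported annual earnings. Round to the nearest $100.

$67,100

Weighting each respondent by the inverse class response rate inflates each class back to its sampled size, so the class weight is n_sampled:
  18–24: 260 × 56,800 = 14,768,000
  25–42: 340 × 88,000 = 29,920,000
  43–63: 280 × 82,100 = 22,988,000
  64–72: 160 × 20,500 = 3,280,000
  73+: 340 × 63,800 = 21,692,000
Adjusted estimate = 92,648,000 / 1,380 = 67136.2 → $67,100.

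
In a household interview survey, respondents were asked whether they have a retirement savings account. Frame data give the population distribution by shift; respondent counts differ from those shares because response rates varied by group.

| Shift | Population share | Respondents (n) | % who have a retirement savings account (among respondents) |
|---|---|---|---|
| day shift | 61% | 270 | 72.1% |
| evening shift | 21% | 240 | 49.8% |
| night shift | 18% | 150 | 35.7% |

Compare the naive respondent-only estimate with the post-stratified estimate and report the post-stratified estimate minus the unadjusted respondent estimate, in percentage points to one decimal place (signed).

+5.1 percentage points

Unadjusted (pooled respondent) estimate weights by respondent counts:
  (270/660)×72.1 + (240/660)×49.8 + (150/660)×35.7 = 55.7182%
Post-stratifying to population shares instead:
  0.61×72.1 + 0.21×49.8 + 0.18×35.7 = 60.865%
Difference = 60.865 − 55.7182 = 5.1468 pp.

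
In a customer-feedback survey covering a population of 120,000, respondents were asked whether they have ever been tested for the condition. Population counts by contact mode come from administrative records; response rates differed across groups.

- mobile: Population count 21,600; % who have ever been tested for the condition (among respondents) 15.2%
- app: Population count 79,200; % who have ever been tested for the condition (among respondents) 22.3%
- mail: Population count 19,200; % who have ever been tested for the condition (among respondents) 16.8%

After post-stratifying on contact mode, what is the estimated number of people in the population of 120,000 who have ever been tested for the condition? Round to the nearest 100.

Each cell contributes its population count × the respondent rate:
  mobile: 21,600 × 15.2% = 3283.2
  app: 79,200 × 22.3% = 17661.6
  mail: 19,200 × 16.8% = 3225.6
Estimated total = 24170.4 → 24,200.

24,200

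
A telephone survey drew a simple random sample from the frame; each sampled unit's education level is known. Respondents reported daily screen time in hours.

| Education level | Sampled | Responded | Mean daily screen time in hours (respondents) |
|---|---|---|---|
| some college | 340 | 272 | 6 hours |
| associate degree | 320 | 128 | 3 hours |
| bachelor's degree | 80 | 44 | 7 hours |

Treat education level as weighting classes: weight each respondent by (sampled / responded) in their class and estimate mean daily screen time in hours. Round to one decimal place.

4.8

Class response rates: some college 272/340 = 80%, associate degree 128/320 = 40%, bachelor's degree 44/80 = 55%.
Weighting each respondent by the inverse class response rate inflates each class back to its sampled size, so the class weight is n_sampled:
  some college: 340 × 6 = 2040
  associate degree: 320 × 3 = 960
  bachelor's degree: 80 × 7 = 560
Adjusted estimate = 3560 / 740 = 4.81081 → 4.8.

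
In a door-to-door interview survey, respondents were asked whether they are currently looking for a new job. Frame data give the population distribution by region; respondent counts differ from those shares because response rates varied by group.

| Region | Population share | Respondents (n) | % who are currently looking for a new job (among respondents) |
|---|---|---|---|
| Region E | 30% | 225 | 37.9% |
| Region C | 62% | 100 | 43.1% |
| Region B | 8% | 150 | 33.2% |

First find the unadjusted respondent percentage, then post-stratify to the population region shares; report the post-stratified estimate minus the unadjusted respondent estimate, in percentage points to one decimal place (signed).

+3.2 percentage points

Unadjusted (pooled respondent) estimate weights by respondent counts:
  (225/475)×37.9 + (100/475)×43.1 + (150/475)×33.2 = 37.5105%
Post-stratifying to population shares instead:
  0.3×37.9 + 0.62×43.1 + 0.08×33.2 = 40.748%
Difference = 40.748 − 37.5105 = 3.2375 pp.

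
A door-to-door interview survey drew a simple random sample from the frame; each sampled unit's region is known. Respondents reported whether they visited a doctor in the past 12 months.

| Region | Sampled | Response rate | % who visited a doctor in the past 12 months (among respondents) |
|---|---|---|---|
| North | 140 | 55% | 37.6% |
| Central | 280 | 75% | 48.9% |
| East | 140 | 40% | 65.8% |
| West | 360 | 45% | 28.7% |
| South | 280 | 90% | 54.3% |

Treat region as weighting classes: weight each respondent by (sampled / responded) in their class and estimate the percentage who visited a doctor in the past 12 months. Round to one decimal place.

44.8%

Each respondent's weight = sampled/responded in their class; summing within a class gives n_sampled, so:
  North: 140 × 37.6 = 5264
  Central: 280 × 48.9 = 13,692
  East: 140 × 65.8 = 9212
  West: 360 × 28.7 = 10,332
  South: 280 × 54.3 = 15,204
Adjusted estimate = 53,704 / 1,200 = 44.7533 → 44.8%.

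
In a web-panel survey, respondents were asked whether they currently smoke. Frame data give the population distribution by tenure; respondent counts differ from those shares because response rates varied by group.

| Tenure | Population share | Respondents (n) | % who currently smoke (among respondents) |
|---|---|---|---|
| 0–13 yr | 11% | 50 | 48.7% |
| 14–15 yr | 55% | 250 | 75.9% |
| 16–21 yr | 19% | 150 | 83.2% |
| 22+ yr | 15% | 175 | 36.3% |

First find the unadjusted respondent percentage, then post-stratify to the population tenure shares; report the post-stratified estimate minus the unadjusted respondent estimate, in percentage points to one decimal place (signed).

Naive respondent-only estimate (weights = respondent counts):
  (50/625)×48.7 + (250/625)×75.9 + (150/625)×83.2 + (175/625)×36.3 = 64.388%
Post-stratified estimate weights by population shares:
  0.11×48.7 + 0.55×75.9 + 0.19×83.2 + 0.15×36.3 = 68.355%
Difference = 68.355 − 64.388 = 3.967 pp.

+4.0 percentage points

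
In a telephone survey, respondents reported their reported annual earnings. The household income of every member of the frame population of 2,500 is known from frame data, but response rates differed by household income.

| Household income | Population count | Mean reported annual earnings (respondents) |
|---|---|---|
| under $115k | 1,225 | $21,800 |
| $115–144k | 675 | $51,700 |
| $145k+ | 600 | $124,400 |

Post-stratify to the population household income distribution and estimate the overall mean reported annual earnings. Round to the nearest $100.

Reweight to the known household income distribution:
  under $115k: (1,225/2,500) × 21,800 = 10,682
  $115–144k: (675/2,500) × 51,700 = 13,959
  $145k+: (600/2,500) × 124,400 = 29,856
Post-stratified estimate = 54,497 → $54,500.

$54,500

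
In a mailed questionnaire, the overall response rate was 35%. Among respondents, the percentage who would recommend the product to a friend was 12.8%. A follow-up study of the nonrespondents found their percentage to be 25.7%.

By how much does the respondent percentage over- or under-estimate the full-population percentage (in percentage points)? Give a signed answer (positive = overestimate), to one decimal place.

-8.4 percentage points

Nonresponse fraction = 1 − 0.35 = 0.65.
Bias = (nonresponse fraction) × (respondent percentage − nonrespondent percentage)
     = 0.65 × (12.8 − 25.7) = 0.65 × -12.9 = -8.385.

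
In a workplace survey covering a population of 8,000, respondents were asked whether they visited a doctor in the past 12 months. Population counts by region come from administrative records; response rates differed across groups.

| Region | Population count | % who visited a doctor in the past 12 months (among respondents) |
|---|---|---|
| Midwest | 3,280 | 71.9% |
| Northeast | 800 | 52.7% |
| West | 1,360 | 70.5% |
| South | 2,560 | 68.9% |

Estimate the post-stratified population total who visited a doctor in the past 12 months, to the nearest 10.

Each cell contributes its population count × the respondent rate:
  Midwest: 3,280 × 71.9% = 2358.32
  Northeast: 800 × 52.7% = 421.6
  West: 1,360 × 70.5% = 958.8
  South: 2,560 × 68.9% = 1763.84
Estimated total = 5502.56 → 5,500.

5,500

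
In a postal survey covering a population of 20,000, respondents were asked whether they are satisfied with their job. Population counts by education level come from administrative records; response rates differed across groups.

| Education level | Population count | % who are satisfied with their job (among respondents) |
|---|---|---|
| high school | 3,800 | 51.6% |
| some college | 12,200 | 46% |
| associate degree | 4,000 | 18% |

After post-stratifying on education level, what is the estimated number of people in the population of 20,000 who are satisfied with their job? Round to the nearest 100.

Estimated count per cell = population count × respondent percentage:
  high school: 3,800 × 51.6% = 1960.8
  some college: 12,200 × 46% = 5612
  associate degree: 4,000 × 18% = 720
Estimated total = 8292.8 → 8,300.

8,300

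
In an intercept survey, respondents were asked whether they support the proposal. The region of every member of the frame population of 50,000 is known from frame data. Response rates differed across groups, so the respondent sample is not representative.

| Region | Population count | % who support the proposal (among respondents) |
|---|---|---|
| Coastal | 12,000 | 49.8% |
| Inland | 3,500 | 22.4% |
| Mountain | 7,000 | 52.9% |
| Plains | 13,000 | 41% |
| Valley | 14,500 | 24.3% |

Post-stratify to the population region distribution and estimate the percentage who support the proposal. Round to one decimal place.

38.6%

Each cell contributes population-share × respondent value:
  Coastal: (12,000/50,000) × 49.8 = 11.952
  Inland: (3,500/50,000) × 22.4 = 1.568
  Mountain: (7,000/50,000) × 52.9 = 7.406
  Plains: (13,000/50,000) × 41 = 10.66
  Valley: (14,500/50,000) × 24.3 = 7.047
Post-stratified estimate = 38.633 → 38.6%.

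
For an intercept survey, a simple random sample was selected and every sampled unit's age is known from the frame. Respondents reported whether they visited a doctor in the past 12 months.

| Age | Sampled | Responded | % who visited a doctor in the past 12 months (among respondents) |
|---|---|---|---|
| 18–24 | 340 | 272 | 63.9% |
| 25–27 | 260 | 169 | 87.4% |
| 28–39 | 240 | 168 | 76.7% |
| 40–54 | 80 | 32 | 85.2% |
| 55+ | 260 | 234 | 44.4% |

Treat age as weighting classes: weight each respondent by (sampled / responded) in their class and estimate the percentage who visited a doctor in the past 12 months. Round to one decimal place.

68.8%

Class response rates: 18–24 272/340 = 80%, 25–27 169/260 = 65%, 28–39 168/240 = 70%, 40–54 32/80 = 40%, 55+ 234/260 = 90%.
Each respondent's weight = sampled/responded in their class; summing within a class gives n_sampled, so:
  18–24: 340 × 63.9 = 21,726
  25–27: 260 × 87.4 = 22,724
  28–39: 240 × 76.7 = 18,408
  40–54: 80 × 85.2 = 6816
  55+: 260 × 44.4 = 11,544
Adjusted estimate = 81,218 / 1,180 = 68.8288 → 68.8%.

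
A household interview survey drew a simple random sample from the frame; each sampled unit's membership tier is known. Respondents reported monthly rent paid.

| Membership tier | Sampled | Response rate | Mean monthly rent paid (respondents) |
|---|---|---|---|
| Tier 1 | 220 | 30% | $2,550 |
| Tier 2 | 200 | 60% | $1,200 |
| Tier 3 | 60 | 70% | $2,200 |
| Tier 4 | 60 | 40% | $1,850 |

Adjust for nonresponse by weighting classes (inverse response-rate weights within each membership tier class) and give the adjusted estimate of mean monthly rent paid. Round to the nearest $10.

$1,930

With weight = n_sampled/n_responded per class, the weighted class total is n_sampled:
  Tier 1: 220 × 2550 = 561,000
  Tier 2: 200 × 1200 = 240,000
  Tier 3: 60 × 2200 = 132,000
  Tier 4: 60 × 1850 = 111,000
Adjusted estimate = 1,044,000 / 540 = 1933.33 → $1,930.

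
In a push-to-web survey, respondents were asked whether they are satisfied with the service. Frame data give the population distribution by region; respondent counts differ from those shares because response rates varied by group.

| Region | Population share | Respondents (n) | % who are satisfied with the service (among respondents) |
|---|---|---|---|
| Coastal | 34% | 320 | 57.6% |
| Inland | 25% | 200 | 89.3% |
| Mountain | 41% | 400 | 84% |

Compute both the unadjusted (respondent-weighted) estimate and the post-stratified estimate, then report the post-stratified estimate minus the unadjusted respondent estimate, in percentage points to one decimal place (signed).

Without adjustment, the pooled respondent share is:
  (320/920)×57.6 + (200/920)×89.3 + (400/920)×84 = 75.9696%
Post-stratified estimate weights by population shares:
  0.34×57.6 + 0.25×89.3 + 0.41×84 = 76.349%
Difference = 76.349 − 75.9696 = 0.3794 pp.

+0.4 percentage points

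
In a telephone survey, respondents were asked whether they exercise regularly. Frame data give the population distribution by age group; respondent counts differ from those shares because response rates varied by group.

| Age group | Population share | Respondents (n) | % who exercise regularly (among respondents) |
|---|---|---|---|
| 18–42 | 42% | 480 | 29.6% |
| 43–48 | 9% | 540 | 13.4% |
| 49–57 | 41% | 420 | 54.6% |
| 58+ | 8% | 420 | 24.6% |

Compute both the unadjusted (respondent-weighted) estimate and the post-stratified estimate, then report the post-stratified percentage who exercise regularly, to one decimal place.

Unadjusted (pooled respondent) estimate weights by respondent counts:
  (480/1860)×29.6 + (540/1860)×13.4 + (420/1860)×54.6 + (420/1860)×24.6 = 29.4129%
Post-stratified estimate weights by population shares:
  0.42×29.6 + 0.09×13.4 + 0.41×54.6 + 0.08×24.6 = 37.992%

38.0%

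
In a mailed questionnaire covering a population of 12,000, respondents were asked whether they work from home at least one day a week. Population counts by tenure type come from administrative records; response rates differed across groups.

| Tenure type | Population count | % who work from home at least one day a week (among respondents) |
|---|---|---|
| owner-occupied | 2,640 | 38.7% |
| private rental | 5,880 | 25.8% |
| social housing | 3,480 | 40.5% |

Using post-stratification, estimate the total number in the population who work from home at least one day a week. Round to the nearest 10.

Each cell contributes its population count × the respondent rate:
  owner-occupied: 2,640 × 38.7% = 1021.68
  private rental: 5,880 × 25.8% = 1517.04
  social housing: 3,480 × 40.5% = 1409.4
Estimated total = 3948.12 → 3,950.

3,950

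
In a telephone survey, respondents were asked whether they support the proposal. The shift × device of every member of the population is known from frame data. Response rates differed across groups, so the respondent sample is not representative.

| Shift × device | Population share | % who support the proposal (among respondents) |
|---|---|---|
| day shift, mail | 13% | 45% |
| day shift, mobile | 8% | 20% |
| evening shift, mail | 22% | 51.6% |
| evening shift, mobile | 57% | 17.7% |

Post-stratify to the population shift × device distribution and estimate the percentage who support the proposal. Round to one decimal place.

28.9%

Post-stratification weights by population share, not respondent share:
  day shift, mail: 0.13 × 45 = 5.85
  day shift, mobile: 0.08 × 20 = 1.6
  evening shift, mail: 0.22 × 51.6 = 11.352
  evening shift, mobile: 0.57 × 17.7 = 10.089
Post-stratified estimate = 28.891 → 28.9%.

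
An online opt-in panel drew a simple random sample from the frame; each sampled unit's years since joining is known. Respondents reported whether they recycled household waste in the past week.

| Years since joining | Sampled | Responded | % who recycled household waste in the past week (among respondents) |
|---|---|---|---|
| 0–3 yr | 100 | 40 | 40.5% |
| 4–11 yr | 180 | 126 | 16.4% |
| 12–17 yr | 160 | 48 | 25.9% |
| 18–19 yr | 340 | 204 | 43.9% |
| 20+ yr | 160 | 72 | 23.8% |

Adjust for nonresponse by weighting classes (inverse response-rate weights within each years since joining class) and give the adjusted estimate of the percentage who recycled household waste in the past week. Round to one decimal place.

31.8%

Response rates by class: 0–3 yr 40/100 = 40%, 4–11 yr 126/180 = 70%, 12–17 yr 48/160 = 30%, 18–19 yr 204/340 = 60%, 20+ yr 72/160 = 45%.
With weight = n_sampled/n_responded per class, the weighted class total is n_sampled:
  0–3 yr: 100 × 40.5 = 4050
  4–11 yr: 180 × 16.4 = 2952
  12–17 yr: 160 × 25.9 = 4144
  18–19 yr: 340 × 43.9 = 14,926
  20+ yr: 160 × 23.8 = 3808
Adjusted estimate = 29,880 / 940 = 31.7872 → 31.8%.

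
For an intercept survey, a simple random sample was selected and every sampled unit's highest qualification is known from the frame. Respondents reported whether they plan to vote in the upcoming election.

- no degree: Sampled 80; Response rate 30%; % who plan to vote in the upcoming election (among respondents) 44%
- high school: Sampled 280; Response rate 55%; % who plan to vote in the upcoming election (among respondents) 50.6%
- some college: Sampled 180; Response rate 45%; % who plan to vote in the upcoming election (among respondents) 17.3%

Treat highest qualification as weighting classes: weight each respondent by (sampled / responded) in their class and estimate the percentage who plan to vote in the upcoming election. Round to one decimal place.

Each respondent's weight = sampled/responded in their class; summing within a class gives n_sampled, so:
  no degree: 80 × 44 = 3520
  high school: 280 × 50.6 = 14,168
  some college: 180 × 17.3 = 3114
Adjusted estimate = 20,802 / 540 = 38.5222 → 38.5%.

38.5%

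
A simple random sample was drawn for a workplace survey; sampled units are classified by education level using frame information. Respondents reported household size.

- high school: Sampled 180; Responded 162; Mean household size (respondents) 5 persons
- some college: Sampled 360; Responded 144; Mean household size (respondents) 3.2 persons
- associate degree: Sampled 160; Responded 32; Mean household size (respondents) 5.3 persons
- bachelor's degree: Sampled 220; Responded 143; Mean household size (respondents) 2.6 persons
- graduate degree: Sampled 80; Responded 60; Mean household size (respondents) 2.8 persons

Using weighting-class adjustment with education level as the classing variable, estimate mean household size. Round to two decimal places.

3.70

Response rates by class: high school 162/180 = 90%, some college 144/360 = 40%, associate degree 32/160 = 20%, bachelor's degree 143/220 = 65%, graduate degree 60/80 = 75%.
Inverse-response-rate weighting restores each class to its sampled count, so class totals weight by n_sampled:
  high school: 180 × 5 = 900
  some college: 360 × 3.2 = 1152
  associate degree: 160 × 5.3 = 848
  bachelor's degree: 220 × 2.6 = 572
  graduate degree: 80 × 2.8 = 224
Adjusted estimate = 3696 / 1,000 = 3.696 → 3.70.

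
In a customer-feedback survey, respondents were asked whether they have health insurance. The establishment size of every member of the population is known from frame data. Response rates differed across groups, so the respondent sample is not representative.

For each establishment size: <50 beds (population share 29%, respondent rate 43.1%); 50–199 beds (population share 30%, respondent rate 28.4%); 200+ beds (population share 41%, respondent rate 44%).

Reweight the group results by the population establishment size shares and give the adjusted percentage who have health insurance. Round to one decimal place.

39.1%

Reweight to the known establishment size distribution:
  <50 beds: 0.29 × 43.1 = 12.499
  50–199 beds: 0.3 × 28.4 = 8.52
  200+ beds: 0.41 × 44 = 18.04
Post-stratified estimate = 39.059 → 39.1%.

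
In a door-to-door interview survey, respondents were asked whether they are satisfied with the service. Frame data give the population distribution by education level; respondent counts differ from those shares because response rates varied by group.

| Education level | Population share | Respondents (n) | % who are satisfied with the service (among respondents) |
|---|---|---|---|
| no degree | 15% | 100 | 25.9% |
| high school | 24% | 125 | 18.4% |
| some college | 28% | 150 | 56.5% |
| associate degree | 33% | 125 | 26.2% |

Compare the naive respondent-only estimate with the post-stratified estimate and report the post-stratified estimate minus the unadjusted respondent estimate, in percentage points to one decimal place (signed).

Naive respondent-only estimate (weights = respondent counts):
  (100/500)×25.9 + (125/500)×18.4 + (150/500)×56.5 + (125/500)×26.2 = 33.28%
Post-stratified estimate weights by population shares:
  0.15×25.9 + 0.24×18.4 + 0.28×56.5 + 0.33×26.2 = 32.767%
Difference = 32.767 − 33.28 = -0.513 pp.

-0.5 percentage points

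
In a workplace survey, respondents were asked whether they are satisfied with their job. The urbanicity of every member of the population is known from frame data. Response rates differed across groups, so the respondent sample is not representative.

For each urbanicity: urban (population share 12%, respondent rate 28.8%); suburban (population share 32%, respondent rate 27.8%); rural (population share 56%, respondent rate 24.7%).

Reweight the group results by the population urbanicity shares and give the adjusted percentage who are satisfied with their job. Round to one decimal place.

26.2%

Post-stratification weights by population share, not respondent share:
  urban: 0.12 × 28.8 = 3.456
  suburban: 0.32 × 27.8 = 8.896
  rural: 0.56 × 24.7 = 13.832
Post-stratified estimate = 26.184 → 26.2%.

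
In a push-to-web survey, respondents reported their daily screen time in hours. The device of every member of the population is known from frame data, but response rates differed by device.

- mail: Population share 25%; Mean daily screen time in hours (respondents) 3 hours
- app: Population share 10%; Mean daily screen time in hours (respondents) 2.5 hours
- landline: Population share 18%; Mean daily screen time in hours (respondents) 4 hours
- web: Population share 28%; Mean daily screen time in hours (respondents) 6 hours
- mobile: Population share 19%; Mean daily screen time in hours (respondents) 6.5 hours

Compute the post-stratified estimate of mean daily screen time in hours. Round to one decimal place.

4.6

Reweight to the known device distribution:
  mail: 0.25 × 3 = 0.75
  app: 0.1 × 2.5 = 0.25
  landline: 0.18 × 4 = 0.72
  web: 0.28 × 6 = 1.68
  mobile: 0.19 × 6.5 = 1.235
Post-stratified estimate = 4.635 → 4.6.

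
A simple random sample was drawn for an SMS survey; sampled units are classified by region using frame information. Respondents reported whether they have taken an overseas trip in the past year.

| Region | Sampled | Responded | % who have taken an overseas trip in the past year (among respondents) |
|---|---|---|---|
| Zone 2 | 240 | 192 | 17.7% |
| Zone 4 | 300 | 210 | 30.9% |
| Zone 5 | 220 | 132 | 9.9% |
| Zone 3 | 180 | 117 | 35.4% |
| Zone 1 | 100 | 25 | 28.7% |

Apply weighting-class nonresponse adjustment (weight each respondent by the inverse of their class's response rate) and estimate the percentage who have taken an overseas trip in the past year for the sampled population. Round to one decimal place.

Class response rates: Zone 2 192/240 = 80%, Zone 4 210/300 = 70%, Zone 5 132/220 = 60%, Zone 3 117/180 = 65%, Zone 1 25/100 = 25%.
Weighting each respondent by the inverse class response rate inflates each class back to its sampled size, so the class weight is n_sampled:
  Zone 2: 240 × 17.7 = 4248
  Zone 4: 300 × 30.9 = 9270
  Zone 5: 220 × 9.9 = 2178
  Zone 3: 180 × 35.4 = 6372
  Zone 1: 100 × 28.7 = 2870
Adjusted estimate = 24,938 / 1,040 = 23.9788 → 24.0%.

24.0%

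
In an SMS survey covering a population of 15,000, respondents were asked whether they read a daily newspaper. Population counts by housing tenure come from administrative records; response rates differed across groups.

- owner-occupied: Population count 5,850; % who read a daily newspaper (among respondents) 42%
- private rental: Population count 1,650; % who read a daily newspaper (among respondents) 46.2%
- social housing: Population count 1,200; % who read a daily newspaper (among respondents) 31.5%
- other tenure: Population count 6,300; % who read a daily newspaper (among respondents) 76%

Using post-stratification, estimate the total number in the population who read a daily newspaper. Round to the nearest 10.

Each cell contributes its population count × the respondent rate:
  owner-occupied: 5,850 × 42% = 2457
  private rental: 1,650 × 46.2% = 762.3
  social housing: 1,200 × 31.5% = 378
  other tenure: 6,300 × 76% = 4788
Estimated total = 8385.3 → 8,390.

8,390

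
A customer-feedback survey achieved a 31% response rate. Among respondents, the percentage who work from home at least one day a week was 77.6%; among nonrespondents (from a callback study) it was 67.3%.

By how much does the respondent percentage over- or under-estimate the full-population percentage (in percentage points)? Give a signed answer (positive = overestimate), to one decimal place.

+7.1 percentage points

Nonresponse fraction = 1 − 0.31 = 0.69.
Bias = (nonresponse fraction) × (respondent percentage − nonrespondent percentage)
     = 0.69 × (77.6 − 67.3) = 0.69 × 10.3 = 7.107.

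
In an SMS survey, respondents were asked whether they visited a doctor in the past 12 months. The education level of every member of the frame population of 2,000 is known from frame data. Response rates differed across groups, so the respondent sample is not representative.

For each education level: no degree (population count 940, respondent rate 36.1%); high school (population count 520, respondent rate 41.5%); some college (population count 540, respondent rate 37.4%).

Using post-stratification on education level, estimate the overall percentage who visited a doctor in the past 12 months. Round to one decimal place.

37.9%

Weight each group's respondent value by its population share:
  no degree: (940/2,000) × 36.1 = 16.967
  high school: (520/2,000) × 41.5 = 10.79
  some college: (540/2,000) × 37.4 = 10.098
Post-stratified estimate = 37.855 → 37.9%.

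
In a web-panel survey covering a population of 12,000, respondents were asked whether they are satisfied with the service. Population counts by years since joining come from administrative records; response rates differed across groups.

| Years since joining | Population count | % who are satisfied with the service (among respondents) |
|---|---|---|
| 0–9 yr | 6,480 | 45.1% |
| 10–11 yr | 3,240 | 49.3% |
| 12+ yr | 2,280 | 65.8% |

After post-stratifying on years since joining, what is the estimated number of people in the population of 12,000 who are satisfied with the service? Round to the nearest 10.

Estimated count per cell = population count × respondent percentage:
  0–9 yr: 6,480 × 45.1% = 2922.48
  10–11 yr: 3,240 × 49.3% = 1597.32
  12+ yr: 2,280 × 65.8% = 1500.24
Estimated total = 6020.04 → 6,020.

6,020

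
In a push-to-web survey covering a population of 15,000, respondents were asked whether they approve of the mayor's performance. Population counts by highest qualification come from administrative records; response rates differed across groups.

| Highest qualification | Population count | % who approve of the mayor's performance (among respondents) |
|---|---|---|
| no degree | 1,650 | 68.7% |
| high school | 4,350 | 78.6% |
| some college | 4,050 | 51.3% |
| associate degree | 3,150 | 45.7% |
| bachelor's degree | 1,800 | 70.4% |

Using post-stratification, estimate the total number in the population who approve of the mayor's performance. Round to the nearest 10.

9,340

Estimated count per cell = population count × respondent percentage:
  no degree: 1,650 × 68.7% = 1133.55
  high school: 4,350 × 78.6% = 3419.1
  some college: 4,050 × 51.3% = 2077.65
  associate degree: 3,150 × 45.7% = 1439.55
  bachelor's degree: 1,800 × 70.4% = 1267.2
Estimated total = 9337.05 → 9,340.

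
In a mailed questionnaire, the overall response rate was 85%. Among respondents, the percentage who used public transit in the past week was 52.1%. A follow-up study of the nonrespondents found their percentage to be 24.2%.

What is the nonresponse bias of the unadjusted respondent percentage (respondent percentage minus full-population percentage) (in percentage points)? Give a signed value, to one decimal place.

+4.2 percentage points

Nonresponse fraction = 1 − 0.85 = 0.15.
Bias = (nonresponse fraction) × (respondent percentage − nonrespondent percentage)
     = 0.15 × (52.1 − 24.2) = 0.15 × 27.9 = 4.185.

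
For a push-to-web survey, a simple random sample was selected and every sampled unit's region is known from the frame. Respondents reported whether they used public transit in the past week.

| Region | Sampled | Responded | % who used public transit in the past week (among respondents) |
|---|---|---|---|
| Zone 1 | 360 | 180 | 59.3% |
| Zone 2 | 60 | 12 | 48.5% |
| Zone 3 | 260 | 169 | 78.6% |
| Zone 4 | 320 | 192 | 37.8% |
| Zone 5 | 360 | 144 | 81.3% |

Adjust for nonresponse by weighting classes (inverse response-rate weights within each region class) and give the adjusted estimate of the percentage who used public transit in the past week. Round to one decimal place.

63.3%

Class response rates: Zone 1 180/360 = 50%, Zone 2 12/60 = 20%, Zone 3 169/260 = 65%, Zone 4 192/320 = 60%, Zone 5 144/360 = 40%.
Weighting each respondent by the inverse class response rate inflates each class back to its sampled size, so the class weight is n_sampled:
  Zone 1: 360 × 59.3 = 21,348
  Zone 2: 60 × 48.5 = 2910
  Zone 3: 260 × 78.6 = 20,436
  Zone 4: 320 × 37.8 = 12,096
  Zone 5: 360 × 81.3 = 29,268
Adjusted estimate = 86,058 / 1,360 = 63.2779 → 63.3%.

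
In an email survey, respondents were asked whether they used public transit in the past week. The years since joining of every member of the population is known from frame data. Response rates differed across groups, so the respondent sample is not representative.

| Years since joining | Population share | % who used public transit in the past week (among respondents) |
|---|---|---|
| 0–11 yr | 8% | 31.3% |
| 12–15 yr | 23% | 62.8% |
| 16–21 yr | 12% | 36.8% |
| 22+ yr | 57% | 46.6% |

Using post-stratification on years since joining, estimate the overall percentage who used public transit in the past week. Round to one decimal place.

47.9%

Reweight to the known years since joining distribution:
  0–11 yr: 0.08 × 31.3 = 2.504
  12–15 yr: 0.23 × 62.8 = 14.444
  16–21 yr: 0.12 × 36.8 = 4.416
  22+ yr: 0.57 × 46.6 = 26.562
Post-stratified estimate = 47.926 → 47.9%.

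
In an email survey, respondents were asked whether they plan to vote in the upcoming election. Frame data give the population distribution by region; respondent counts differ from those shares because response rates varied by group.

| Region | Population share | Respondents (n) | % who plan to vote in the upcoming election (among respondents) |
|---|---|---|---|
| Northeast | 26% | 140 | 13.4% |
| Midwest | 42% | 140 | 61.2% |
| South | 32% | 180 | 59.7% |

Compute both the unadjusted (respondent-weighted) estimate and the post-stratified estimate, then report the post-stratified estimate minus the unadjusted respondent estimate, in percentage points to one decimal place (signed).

+2.2 percentage points

Without adjustment, the pooled respondent share is:
  (140/460)×13.4 + (140/460)×61.2 + (180/460)×59.7 = 46.0652%
Post-stratifying to population shares instead:
  0.26×13.4 + 0.42×61.2 + 0.32×59.7 = 48.292%
Difference = 48.292 − 46.0652 = 2.2268 pp.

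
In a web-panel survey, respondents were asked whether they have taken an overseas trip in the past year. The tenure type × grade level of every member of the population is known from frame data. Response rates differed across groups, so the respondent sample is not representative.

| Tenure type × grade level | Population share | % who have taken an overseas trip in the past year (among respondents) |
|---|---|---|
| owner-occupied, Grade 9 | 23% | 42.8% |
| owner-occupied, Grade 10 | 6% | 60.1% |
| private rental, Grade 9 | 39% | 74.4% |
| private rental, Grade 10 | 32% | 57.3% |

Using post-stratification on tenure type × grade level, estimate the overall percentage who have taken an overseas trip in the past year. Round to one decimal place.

Weight each group's respondent value by its population share:
  owner-occupied, Grade 9: 0.23 × 42.8 = 9.844
  owner-occupied, Grade 10: 0.06 × 60.1 = 3.606
  private rental, Grade 9: 0.39 × 74.4 = 29.016
  private rental, Grade 10: 0.32 × 57.3 = 18.336
Post-stratified estimate = 60.802 → 60.8%.

60.8%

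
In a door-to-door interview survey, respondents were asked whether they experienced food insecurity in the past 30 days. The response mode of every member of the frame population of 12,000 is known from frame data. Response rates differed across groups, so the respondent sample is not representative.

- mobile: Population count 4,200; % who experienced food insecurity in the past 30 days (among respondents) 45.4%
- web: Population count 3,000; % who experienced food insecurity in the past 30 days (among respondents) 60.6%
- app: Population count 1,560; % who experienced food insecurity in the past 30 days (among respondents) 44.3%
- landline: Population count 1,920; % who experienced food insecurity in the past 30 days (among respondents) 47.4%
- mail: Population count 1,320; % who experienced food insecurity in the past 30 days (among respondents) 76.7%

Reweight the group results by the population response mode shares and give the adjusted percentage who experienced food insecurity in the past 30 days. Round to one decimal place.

52.8%

Each cell contributes population-share × respondent value:
  mobile: (4,200/12,000) × 45.4 = 15.89
  web: (3,000/12,000) × 60.6 = 15.15
  app: (1,560/12,000) × 44.3 = 5.759
  landline: (1,920/12,000) × 47.4 = 7.584
  mail: (1,320/12,000) × 76.7 = 8.437
Post-stratified estimate = 52.82 → 52.8%.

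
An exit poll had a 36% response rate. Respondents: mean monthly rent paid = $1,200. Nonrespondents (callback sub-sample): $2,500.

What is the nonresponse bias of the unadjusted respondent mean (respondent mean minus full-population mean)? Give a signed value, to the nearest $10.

Nonresponse fraction = 1 − 0.36 = 0.64.
Bias = (nonresponse fraction) × (respondent mean − nonrespondent mean)
     = 0.64 × (1200 − 2500) = 0.64 × -1300 = -832.

-$830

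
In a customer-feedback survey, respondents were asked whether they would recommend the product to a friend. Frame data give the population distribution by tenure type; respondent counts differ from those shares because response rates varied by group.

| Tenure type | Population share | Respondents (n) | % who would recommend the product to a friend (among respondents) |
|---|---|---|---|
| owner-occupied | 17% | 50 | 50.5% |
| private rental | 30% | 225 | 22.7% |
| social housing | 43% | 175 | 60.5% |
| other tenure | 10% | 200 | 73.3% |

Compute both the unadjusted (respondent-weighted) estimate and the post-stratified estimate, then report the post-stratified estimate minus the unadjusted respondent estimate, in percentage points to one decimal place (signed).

-1.8 percentage points

Unadjusted (pooled respondent) estimate weights by respondent counts:
  (50/650)×50.5 + (225/650)×22.7 + (175/650)×60.5 + (200/650)×73.3 = 50.5846%
Post-stratified estimate weights by population shares:
  0.17×50.5 + 0.3×22.7 + 0.43×60.5 + 0.1×73.3 = 48.74%
Difference = 48.74 − 50.5846 = -1.8446 pp.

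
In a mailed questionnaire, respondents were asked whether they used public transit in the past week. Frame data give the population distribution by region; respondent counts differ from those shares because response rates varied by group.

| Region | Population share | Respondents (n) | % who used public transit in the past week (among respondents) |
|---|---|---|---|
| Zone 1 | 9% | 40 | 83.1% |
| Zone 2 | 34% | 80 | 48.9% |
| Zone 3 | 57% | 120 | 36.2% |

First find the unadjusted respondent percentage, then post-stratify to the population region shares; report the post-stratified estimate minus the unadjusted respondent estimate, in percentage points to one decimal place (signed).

Without adjustment, the pooled respondent share is:
  (40/240)×83.1 + (80/240)×48.9 + (120/240)×36.2 = 48.25%
Post-stratifying to population shares instead:
  0.09×83.1 + 0.34×48.9 + 0.57×36.2 = 44.739%
Difference = 44.739 − 48.25 = -3.511 pp.

-3.5 percentage points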